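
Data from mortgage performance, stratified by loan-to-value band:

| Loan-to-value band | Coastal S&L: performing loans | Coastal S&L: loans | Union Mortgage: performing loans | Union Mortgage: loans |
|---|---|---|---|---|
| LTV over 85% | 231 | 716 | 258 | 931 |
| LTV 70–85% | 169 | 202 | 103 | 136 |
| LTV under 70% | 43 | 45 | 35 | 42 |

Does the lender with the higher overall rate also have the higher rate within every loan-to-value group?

Yes

LTV over 85%: Coastal S&L 231/716 = 32.3%, Union Mortgage 258/931 = 27.7% → Coastal S&L
LTV 70–85%: Coastal S&L 169/202 = 83.7%, Union Mortgage 103/136 = 75.7% → Coastal S&L
LTV under 70%: Coastal S&L 43/45 = 95.6%, Union Mortgage 35/42 = 83.3% → Coastal S&L
Overall: Coastal S&L 443/963 = 46.0%, Union Mortgage 396/1109 = 35.7% → Coastal S&L
Coastal S&L wins overall and in every loan-to-value group — no reversal.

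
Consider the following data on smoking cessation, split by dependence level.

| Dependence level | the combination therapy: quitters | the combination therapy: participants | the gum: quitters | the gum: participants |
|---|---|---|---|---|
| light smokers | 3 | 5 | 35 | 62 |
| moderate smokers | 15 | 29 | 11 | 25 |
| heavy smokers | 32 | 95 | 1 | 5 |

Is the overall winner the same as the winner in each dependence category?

No

Light smokers: the combination therapy 3/5 = 60.0%, the gum 35/62 = 56.5% → the combination therapy
Moderate smokers: the combination therapy 15/29 = 51.7%, the gum 11/25 = 44.0% → the combination therapy
Heavy smokers: the combination therapy 32/95 = 33.7%, the gum 1/5 = 20.0% → the combination therapy
Overall: the combination therapy 50/129 = 38.8%, the gum 47/92 = 51.1% → the gum
The combination therapy wins each dependence group but the gum wins overall — the comparison reverses. The combination therapy's participants skew toward heavy smokers, which has a lower base rate.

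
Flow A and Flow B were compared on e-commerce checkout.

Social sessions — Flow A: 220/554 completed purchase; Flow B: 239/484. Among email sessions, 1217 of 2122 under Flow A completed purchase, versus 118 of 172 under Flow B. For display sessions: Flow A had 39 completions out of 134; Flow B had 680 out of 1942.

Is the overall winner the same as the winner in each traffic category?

No

Social: Flow A 220/554 = 39.7%, Flow B 239/484 = 49.4% → Flow B
Email: Flow A 1217/2122 = 57.4%, Flow B 118/172 = 68.6% → Flow B
Display: Flow A 39/134 = 29.1%, Flow B 680/1942 = 35.0% → Flow B
Overall: Flow A 1476/2810 = 52.5%, Flow B 1037/2598 = 39.9% → Flow A
Flow B wins each traffic group but Flow A wins overall — the comparison reverses. Flow B's sessions skew toward display, which has a lower base rate.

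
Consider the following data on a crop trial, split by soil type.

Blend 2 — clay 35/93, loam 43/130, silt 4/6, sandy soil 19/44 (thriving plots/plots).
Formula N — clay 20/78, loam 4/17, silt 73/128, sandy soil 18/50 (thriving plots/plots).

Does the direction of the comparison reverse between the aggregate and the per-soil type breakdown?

Clay: Blend 2 35/93 = 37.6%, Formula N 20/78 = 25.6% → Blend 2
Loam: Blend 2 43/130 = 33.1%, Formula N 4/17 = 23.5% → Blend 2
Silt: Blend 2 4/6 = 66.7%, Formula N 73/128 = 57.0% → Blend 2
Sandy soil: Blend 2 19/44 = 43.2%, Formula N 18/50 = 36.0% → Blend 2
Overall: Blend 2 101/273 = 37.0%, Formula N 115/273 = 42.1% → Formula N
Blend 2 wins each soil group but Formula N wins overall — the comparison reverses. Blend 2's plots skew toward loam, which has a lower base rate.

Yes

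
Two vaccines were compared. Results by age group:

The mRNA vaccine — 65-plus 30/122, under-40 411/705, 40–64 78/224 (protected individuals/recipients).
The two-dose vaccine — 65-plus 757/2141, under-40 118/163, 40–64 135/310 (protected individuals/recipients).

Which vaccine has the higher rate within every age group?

the two-dose vaccine

65-plus: the mRNA vaccine 30/122 = 24.6%, the two-dose vaccine 757/2141 = 35.4% → the two-dose vaccine
Under-40: the mRNA vaccine 411/705 = 58.3%, the two-dose vaccine 118/163 = 72.4% → the two-dose vaccine
40–64: the mRNA vaccine 78/224 = 34.8%, the two-dose vaccine 135/310 = 43.5% → the two-dose vaccine
The two-dose vaccine has the higher rate in all 3 groups.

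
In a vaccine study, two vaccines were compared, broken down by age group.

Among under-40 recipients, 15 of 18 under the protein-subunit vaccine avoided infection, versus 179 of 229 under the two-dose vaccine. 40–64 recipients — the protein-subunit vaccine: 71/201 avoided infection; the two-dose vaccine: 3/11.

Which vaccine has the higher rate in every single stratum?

Under-40: the protein-subunit vaccine 15/18 = 83.3%, the two-dose vaccine 179/229 = 78.2% → the protein-subunit vaccine
40–64: the protein-subunit vaccine 71/201 = 35.3%, the two-dose vaccine 3/11 = 27.3% → the protein-subunit vaccine
The protein-subunit vaccine has the higher rate in both groups.

the protein-subunit vaccine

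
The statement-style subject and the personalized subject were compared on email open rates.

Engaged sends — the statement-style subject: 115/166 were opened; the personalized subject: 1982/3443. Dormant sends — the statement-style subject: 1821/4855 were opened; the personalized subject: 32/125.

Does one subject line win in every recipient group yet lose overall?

Yes

Engaged: the statement-style subject 115/166 = 69.3%, the personalized subject 1982/3443 = 57.6% → the statement-style subject
Dormant: the statement-style subject 1821/4855 = 37.5%, the personalized subject 32/125 = 25.6% → the statement-style subject
Overall: the statement-style subject 1936/5021 = 38.6%, the personalized subject 2014/3568 = 56.4% → the personalized subject
The statement-style subject wins each recipient group but the personalized subject wins overall — the comparison reverses. The statement-style subject's sends skew toward dormant, which has a lower base rate.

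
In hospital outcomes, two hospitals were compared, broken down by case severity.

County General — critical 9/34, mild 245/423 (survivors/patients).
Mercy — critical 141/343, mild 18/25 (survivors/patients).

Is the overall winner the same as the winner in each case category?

Critical: County General 9/34 = 26.5%, Mercy 141/343 = 41.1% → Mercy
Mild: County General 245/423 = 57.9%, Mercy 18/25 = 72.0% → Mercy
Overall: County General 254/457 = 55.6%, Mercy 159/368 = 43.2% → County General
Mercy wins each case group but County General wins overall — the comparison reverses. Mercy's patients skew toward critical, which has a lower base rate.

No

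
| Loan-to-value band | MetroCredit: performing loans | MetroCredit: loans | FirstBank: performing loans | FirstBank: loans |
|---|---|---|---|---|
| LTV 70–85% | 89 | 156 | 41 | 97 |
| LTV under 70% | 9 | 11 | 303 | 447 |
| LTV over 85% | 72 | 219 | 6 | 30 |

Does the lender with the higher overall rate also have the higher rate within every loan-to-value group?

LTV 70–85%: MetroCredit 89/156 = 57.1%, FirstBank 41/97 = 42.3% → MetroCredit
LTV under 70%: MetroCredit 9/11 = 81.8%, FirstBank 303/447 = 67.8% → MetroCredit
LTV over 85%: MetroCredit 72/219 = 32.9%, FirstBank 6/30 = 20.0% → MetroCredit
Overall: MetroCredit 170/386 = 44.0%, FirstBank 350/574 = 61.0% → FirstBank
MetroCredit wins each loan-to-value group but FirstBank wins overall — the comparison reverses. MetroCredit's loans skew toward LTV over 85%, which has a lower base rate.

No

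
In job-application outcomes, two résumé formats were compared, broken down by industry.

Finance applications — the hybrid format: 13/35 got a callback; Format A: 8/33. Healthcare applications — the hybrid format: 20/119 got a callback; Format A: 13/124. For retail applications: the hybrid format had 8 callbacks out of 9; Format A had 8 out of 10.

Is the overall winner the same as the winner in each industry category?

Finance: the hybrid format 13/35 = 37.1%, Format A 8/33 = 24.2% → the hybrid format
Healthcare: the hybrid format 20/119 = 16.8%, Format A 13/124 = 10.5% → the hybrid format
Retail: the hybrid format 8/9 = 88.9%, Format A 8/10 = 80.0% → the hybrid format
Overall: the hybrid format 41/163 = 25.2%, Format A 29/167 = 17.4% → the hybrid format
The hybrid format wins overall and in every industry group — no reversal.

Yes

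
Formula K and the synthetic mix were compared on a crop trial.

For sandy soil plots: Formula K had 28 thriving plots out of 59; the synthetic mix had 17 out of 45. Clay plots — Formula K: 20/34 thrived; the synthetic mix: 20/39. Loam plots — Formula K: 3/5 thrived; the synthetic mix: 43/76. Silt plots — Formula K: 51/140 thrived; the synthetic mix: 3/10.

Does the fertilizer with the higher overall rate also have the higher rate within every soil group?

No

Sandy soil: Formula K 28/59 = 47.5%, the synthetic mix 17/45 = 37.8% → Formula K
Clay: Formula K 20/34 = 58.8%, the synthetic mix 20/39 = 51.3% → Formula K
Loam: Formula K 3/5 = 60.0%, the synthetic mix 43/76 = 56.6% → Formula K
Silt: Formula K 51/140 = 36.4%, the synthetic mix 3/10 = 30.0% → Formula K
Overall: Formula K 102/238 = 42.9%, the synthetic mix 83/170 = 48.8% → the synthetic mix
Formula K wins each soil group but the synthetic mix wins overall — the comparison reverses. Formula K's plots skew toward silt, which has a lower base rate.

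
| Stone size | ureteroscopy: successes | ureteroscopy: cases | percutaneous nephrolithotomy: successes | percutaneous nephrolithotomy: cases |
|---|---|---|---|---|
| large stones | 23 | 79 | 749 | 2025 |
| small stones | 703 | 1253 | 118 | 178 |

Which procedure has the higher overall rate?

ureteroscopy

Large stones: ureteroscopy 23/79 = 29.1%, percutaneous nephrolithotomy 749/2025 = 37.0% → percutaneous nephrolithotomy
Small stones: ureteroscopy 703/1253 = 56.1%, percutaneous nephrolithotomy 118/178 = 66.3% → percutaneous nephrolithotomy
Overall: ureteroscopy 726/1332 = 54.5%, percutaneous nephrolithotomy 867/2203 = 39.4% → ureteroscopy
(Percutaneous nephrolithotomy wins every stone group but ureteroscopy wins overall — percutaneous nephrolithotomy's cases skew toward the low-rate large stones group.)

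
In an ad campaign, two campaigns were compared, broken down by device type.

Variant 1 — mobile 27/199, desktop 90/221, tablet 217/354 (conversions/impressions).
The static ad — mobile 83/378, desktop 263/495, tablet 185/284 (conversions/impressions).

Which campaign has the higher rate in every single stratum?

Mobile: Variant 1 27/199 = 13.6%, the static ad 83/378 = 22.0% → the static ad
Desktop: Variant 1 90/221 = 40.7%, the static ad 263/495 = 53.1% → the static ad
Tablet: Variant 1 217/354 = 61.3%, the static ad 185/284 = 65.1% → the static ad
The static ad has the higher rate in all 3 groups.

the static ad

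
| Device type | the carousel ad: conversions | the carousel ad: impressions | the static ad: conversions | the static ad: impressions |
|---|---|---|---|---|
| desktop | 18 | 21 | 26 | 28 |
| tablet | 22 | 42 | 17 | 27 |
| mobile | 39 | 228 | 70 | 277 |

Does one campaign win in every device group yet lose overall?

Desktop: the carousel ad 18/21 = 85.7%, the static ad 26/28 = 92.9% → the static ad
Tablet: the carousel ad 22/42 = 52.4%, the static ad 17/27 = 63.0% → the static ad
Mobile: the carousel ad 39/228 = 17.1%, the static ad 70/277 = 25.3% → the static ad
Overall: the carousel ad 79/291 = 27.1%, the static ad 113/332 = 34.0% → the static ad
The static ad wins overall and in every device group — no reversal.

No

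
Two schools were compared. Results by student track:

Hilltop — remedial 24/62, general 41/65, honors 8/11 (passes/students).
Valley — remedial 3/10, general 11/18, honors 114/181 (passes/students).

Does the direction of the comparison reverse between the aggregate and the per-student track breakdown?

Yes

Remedial: Hilltop 24/62 = 38.7%, Valley 3/10 = 30.0% → Hilltop
General: Hilltop 41/65 = 63.1%, Valley 11/18 = 61.1% → Hilltop
Honors: Hilltop 8/11 = 72.7%, Valley 114/181 = 63.0% → Hilltop
Overall: Hilltop 73/138 = 52.9%, Valley 128/209 = 61.2% → Valley
Hilltop wins each student group but Valley wins overall — the comparison reverses. Hilltop's students skew toward remedial, which has a lower base rate.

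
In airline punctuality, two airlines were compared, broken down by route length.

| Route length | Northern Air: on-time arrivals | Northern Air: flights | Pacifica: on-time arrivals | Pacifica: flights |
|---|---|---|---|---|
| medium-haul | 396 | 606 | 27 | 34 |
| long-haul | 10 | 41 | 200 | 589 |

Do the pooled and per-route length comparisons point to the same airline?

No

Medium-haul: Northern Air 396/606 = 65.3%, Pacifica 27/34 = 79.4% → Pacifica
Long-haul: Northern Air 10/41 = 24.4%, Pacifica 200/589 = 34.0% → Pacifica
Overall: Northern Air 406/647 = 62.8%, Pacifica 227/623 = 36.4% → Northern Air
Pacifica wins each route group but Northern Air wins overall — the comparison reverses. Pacifica's flights skew toward long-haul, which has a lower base rate.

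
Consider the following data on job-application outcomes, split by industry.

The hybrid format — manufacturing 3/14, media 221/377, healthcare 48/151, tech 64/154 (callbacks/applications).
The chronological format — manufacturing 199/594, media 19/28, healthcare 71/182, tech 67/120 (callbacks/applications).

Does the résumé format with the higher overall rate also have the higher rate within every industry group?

No

Manufacturing: the hybrid format 3/14 = 21.4%, the chronological format 199/594 = 33.5% → the chronological format
Media: the hybrid format 221/377 = 58.6%, the chronological format 19/28 = 67.9% → the chronological format
Healthcare: the hybrid format 48/151 = 31.8%, the chronological format 71/182 = 39.0% → the chronological format
Tech: the hybrid format 64/154 = 41.6%, the chronological format 67/120 = 55.8% → the chronological format
Overall: the hybrid format 336/696 = 48.3%, the chronological format 356/924 = 38.5% → the hybrid format
The chronological format wins each industry group but the hybrid format wins overall — the comparison reverses. The chronological format's applications skew toward manufacturing, which has a lower base rate.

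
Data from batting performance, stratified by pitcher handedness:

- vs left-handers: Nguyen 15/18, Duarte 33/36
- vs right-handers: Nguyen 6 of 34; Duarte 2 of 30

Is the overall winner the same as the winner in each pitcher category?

Vs left-handers: Nguyen 15/18 = 83.3%, Duarte 33/36 = 91.7% → Duarte
Vs right-handers: Nguyen 6/34 = 17.6%, Duarte 2/30 = 6.7% → Nguyen
Overall: Nguyen 21/52 = 40.4%, Duarte 35/66 = 53.0% → Duarte
Neither sweeps: Nguyen wins 1 of 2 groups, Duarte wins 1. Duarte wins overall but not every group — no Simpson reversal.

No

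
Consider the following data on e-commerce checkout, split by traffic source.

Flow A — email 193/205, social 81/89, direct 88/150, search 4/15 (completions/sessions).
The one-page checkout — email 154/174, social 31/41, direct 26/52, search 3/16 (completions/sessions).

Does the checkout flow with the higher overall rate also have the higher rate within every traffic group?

Email: Flow A 193/205 = 94.1%, the one-page checkout 154/174 = 88.5% → Flow A
Social: Flow A 81/89 = 91.0%, the one-page checkout 31/41 = 75.6% → Flow A
Direct: Flow A 88/150 = 58.7%, the one-page checkout 26/52 = 50.0% → Flow A
Search: Flow A 4/15 = 26.7%, the one-page checkout 3/16 = 18.8% → Flow A
Overall: Flow A 366/459 = 79.7%, the one-page checkout 214/283 = 75.6% → Flow A
Flow A wins overall and in every traffic group — no reversal.

Yes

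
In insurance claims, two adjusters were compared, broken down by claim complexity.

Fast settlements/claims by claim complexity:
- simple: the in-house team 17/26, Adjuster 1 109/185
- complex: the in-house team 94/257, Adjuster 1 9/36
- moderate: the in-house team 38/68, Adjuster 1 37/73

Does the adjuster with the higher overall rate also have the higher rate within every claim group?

No

Simple: the in-house team 17/26 = 65.4%, Adjuster 1 109/185 = 58.9% → the in-house team
Complex: the in-house team 94/257 = 36.6%, Adjuster 1 9/36 = 25.0% → the in-house team
Moderate: the in-house team 38/68 = 55.9%, Adjuster 1 37/73 = 50.7% → the in-house team
Overall: the in-house team 149/351 = 42.5%, Adjuster 1 155/294 = 52.7% → Adjuster 1
The in-house team wins each claim group but Adjuster 1 wins overall — the comparison reverses. The in-house team's claims skew toward complex, which has a lower base rate.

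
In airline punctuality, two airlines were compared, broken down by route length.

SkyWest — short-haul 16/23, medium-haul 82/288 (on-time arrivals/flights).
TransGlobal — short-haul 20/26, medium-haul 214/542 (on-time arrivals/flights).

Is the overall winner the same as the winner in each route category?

Yes

Short-haul: SkyWest 16/23 = 69.6%, TransGlobal 20/26 = 76.9% → TransGlobal
Medium-haul: SkyWest 82/288 = 28.5%, TransGlobal 214/542 = 39.5% → TransGlobal
Overall: SkyWest 98/311 = 31.5%, TransGlobal 234/568 = 41.2% → TransGlobal
TransGlobal wins overall and in every route group — no reversal.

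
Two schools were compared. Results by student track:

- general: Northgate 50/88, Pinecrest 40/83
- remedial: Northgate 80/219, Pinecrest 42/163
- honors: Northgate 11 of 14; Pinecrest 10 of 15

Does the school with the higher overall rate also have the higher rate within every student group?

General: Northgate 50/88 = 56.8%, Pinecrest 40/83 = 48.2% → Northgate
Remedial: Northgate 80/219 = 36.5%, Pinecrest 42/163 = 25.8% → Northgate
Honors: Northgate 11/14 = 78.6%, Pinecrest 10/15 = 66.7% → Northgate
Overall: Northgate 141/321 = 43.9%, Pinecrest 92/261 = 35.2% → Northgate
Northgate wins overall and in every student group — no reversal.

Yes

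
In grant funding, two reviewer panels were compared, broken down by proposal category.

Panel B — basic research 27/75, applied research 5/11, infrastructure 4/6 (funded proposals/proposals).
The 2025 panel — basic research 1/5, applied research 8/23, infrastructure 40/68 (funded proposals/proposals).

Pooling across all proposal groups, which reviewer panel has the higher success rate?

the 2025 panel

Basic research: Panel B 27/75 = 36.0%, the 2025 panel 1/5 = 20.0% → Panel B
Applied research: Panel B 5/11 = 45.5%, the 2025 panel 8/23 = 34.8% → Panel B
Infrastructure: Panel B 4/6 = 66.7%, the 2025 panel 40/68 = 58.8% → Panel B
Overall: Panel B 36/92 = 39.1%, the 2025 panel 49/96 = 51.0% → the 2025 panel
(Panel B wins every proposal group but the 2025 panel wins overall — Panel B's proposals skew toward the low-rate basic research group.)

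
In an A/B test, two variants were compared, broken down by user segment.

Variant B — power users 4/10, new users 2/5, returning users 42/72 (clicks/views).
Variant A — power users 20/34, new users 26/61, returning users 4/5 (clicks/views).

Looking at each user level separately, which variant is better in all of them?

Power users: Variant B 4/10 = 40.0%, Variant A 20/34 = 58.8% → Variant A
New users: Variant B 2/5 = 40.0%, Variant A 26/61 = 42.6% → Variant A
Returning users: Variant B 42/72 = 58.3%, Variant A 4/5 = 80.0% → Variant A
Variant A has the higher rate in all 3 groups.

Variant A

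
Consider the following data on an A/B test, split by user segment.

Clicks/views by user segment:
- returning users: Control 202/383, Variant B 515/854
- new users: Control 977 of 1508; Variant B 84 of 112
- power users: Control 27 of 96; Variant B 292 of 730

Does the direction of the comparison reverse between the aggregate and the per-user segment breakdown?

Yes

Returning users: Control 202/383 = 52.7%, Variant B 515/854 = 60.3% → Variant B
New users: Control 977/1508 = 64.8%, Variant B 84/112 = 75.0% → Variant B
Power users: Control 27/96 = 28.1%, Variant B 292/730 = 40.0% → Variant B
Overall: Control 1206/1987 = 60.7%, Variant B 891/1696 = 52.5% → Control
Variant B wins each user group but Control wins overall — the comparison reverses. Variant B's views skew toward power users, which has a lower base rate.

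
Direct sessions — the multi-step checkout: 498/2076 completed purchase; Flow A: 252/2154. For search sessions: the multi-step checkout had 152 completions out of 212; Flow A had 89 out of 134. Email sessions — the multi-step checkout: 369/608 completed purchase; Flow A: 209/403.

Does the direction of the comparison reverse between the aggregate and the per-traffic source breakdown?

No

Direct: the multi-step checkout 498/2076 = 24.0%, Flow A 252/2154 = 11.7% → the multi-step checkout
Search: the multi-step checkout 152/212 = 71.7%, Flow A 89/134 = 66.4% → the multi-step checkout
Email: the multi-step checkout 369/608 = 60.7%, Flow A 209/403 = 51.9% → the multi-step checkout
Overall: the multi-step checkout 1019/2896 = 35.2%, Flow A 550/2691 = 20.4% → the multi-step checkout
The multi-step checkout wins overall and in every traffic group — no reversal.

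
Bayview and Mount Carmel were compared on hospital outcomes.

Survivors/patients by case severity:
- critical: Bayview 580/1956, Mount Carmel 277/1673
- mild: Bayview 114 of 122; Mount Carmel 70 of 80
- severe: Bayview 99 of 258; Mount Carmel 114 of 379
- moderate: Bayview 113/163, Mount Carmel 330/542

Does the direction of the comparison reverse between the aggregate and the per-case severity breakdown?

No

Critical: Bayview 580/1956 = 29.7%, Mount Carmel 277/1673 = 16.6% → Bayview
Mild: Bayview 114/122 = 93.4%, Mount Carmel 70/80 = 87.5% → Bayview
Severe: Bayview 99/258 = 38.4%, Mount Carmel 114/379 = 30.1% → Bayview
Moderate: Bayview 113/163 = 69.3%, Mount Carmel 330/542 = 60.9% → Bayview
Overall: Bayview 906/2499 = 36.3%, Mount Carmel 791/2674 = 29.6% → Bayview
Bayview wins overall and in every case group — no reversal.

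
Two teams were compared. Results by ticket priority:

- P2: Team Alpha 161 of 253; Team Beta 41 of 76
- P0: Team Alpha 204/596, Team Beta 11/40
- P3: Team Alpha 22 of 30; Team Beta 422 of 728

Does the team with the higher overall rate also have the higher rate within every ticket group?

No

P2: Team Alpha 161/253 = 63.6%, Team Beta 41/76 = 53.9% → Team Alpha
P0: Team Alpha 204/596 = 34.2%, Team Beta 11/40 = 27.5% → Team Alpha
P3: Team Alpha 22/30 = 73.3%, Team Beta 422/728 = 58.0% → Team Alpha
Overall: Team Alpha 387/879 = 44.0%, Team Beta 474/844 = 56.2% → Team Beta
Team Alpha wins each ticket group but Team Beta wins overall — the comparison reverses. Team Alpha's tickets skew toward P0, which has a lower base rate.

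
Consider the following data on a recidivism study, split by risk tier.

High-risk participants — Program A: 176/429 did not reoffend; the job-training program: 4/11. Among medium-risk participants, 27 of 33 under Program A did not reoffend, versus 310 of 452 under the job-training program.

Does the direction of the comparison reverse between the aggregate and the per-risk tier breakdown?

Yes

High-risk: Program A 176/429 = 41.0%, the job-training program 4/11 = 36.4% → Program A
Medium-risk: Program A 27/33 = 81.8%, the job-training program 310/452 = 68.6% → Program A
Overall: Program A 203/462 = 43.9%, the job-training program 314/463 = 67.8% → the job-training program
Program A wins each risk group but the job-training program wins overall — the comparison reverses. Program A's participants skew toward high-risk, which has a lower base rate.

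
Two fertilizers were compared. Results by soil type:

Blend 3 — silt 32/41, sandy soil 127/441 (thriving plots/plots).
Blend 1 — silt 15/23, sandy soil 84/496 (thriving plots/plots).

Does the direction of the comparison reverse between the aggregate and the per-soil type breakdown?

No

Silt: Blend 3 32/41 = 78.0%, Blend 1 15/23 = 65.2% → Blend 3
Sandy soil: Blend 3 127/441 = 28.8%, Blend 1 84/496 = 16.9% → Blend 3
Overall: Blend 3 159/482 = 33.0%, Blend 1 99/519 = 19.1% → Blend 3
Blend 3 wins overall and in every soil group — no reversal.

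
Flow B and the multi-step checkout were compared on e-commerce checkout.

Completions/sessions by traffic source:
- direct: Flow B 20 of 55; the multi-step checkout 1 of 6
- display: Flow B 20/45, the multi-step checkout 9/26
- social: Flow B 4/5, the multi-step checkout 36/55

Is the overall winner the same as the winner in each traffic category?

Direct: Flow B 20/55 = 36.4%, the multi-step checkout 1/6 = 16.7% → Flow B
Display: Flow B 20/45 = 44.4%, the multi-step checkout 9/26 = 34.6% → Flow B
Social: Flow B 4/5 = 80.0%, the multi-step checkout 36/55 = 65.5% → Flow B
Overall: Flow B 44/105 = 41.9%, the multi-step checkout 46/87 = 52.9% → the multi-step checkout
Flow B wins each traffic group but the multi-step checkout wins overall — the comparison reverses. Flow B's sessions skew toward direct, which has a lower base rate.

No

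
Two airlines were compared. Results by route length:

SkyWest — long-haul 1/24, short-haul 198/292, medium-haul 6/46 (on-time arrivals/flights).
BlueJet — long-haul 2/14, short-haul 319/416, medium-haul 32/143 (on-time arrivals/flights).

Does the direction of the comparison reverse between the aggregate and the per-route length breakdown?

Long-haul: SkyWest 1/24 = 4.2%, BlueJet 2/14 = 14.3% → BlueJet
Short-haul: SkyWest 198/292 = 67.8%, BlueJet 319/416 = 76.7% → BlueJet
Medium-haul: SkyWest 6/46 = 13.0%, BlueJet 32/143 = 22.4% → BlueJet
Overall: SkyWest 205/362 = 56.6%, BlueJet 353/573 = 61.6% → BlueJet
BlueJet wins overall and in every route group — no reversal.

No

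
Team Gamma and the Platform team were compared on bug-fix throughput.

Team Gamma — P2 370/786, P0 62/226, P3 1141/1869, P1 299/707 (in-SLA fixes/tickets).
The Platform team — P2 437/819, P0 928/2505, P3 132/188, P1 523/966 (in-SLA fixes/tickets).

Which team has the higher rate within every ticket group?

P2: Team Gamma 370/786 = 47.1%, the Platform team 437/819 = 53.4% → the Platform team
P0: Team Gamma 62/226 = 27.4%, the Platform team 928/2505 = 37.0% → the Platform team
P3: Team Gamma 1141/1869 = 61.0%, the Platform team 132/188 = 70.2% → the Platform team
P1: Team Gamma 299/707 = 42.3%, the Platform team 523/966 = 54.1% → the Platform team
The Platform team has the higher rate in all 4 groups.

the Platform team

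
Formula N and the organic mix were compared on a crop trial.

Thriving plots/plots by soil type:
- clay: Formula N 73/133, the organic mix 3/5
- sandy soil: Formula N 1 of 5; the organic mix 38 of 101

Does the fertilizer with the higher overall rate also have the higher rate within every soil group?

No

Clay: Formula N 73/133 = 54.9%, the organic mix 3/5 = 60.0% → the organic mix
Sandy soil: Formula N 1/5 = 20.0%, the organic mix 38/101 = 37.6% → the organic mix
Overall: Formula N 74/138 = 53.6%, the organic mix 41/106 = 38.7% → Formula N
The organic mix wins each soil group but Formula N wins overall — the comparison reverses. The organic mix's plots skew toward sandy soil, which has a lower base rate.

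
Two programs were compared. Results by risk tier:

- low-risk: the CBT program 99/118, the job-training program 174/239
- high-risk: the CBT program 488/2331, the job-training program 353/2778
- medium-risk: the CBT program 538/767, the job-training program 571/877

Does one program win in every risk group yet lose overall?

No

Low-risk: the CBT program 99/118 = 83.9%, the job-training program 174/239 = 72.8% → the CBT program
High-risk: the CBT program 488/2331 = 20.9%, the job-training program 353/2778 = 12.7% → the CBT program
Medium-risk: the CBT program 538/767 = 70.1%, the job-training program 571/877 = 65.1% → the CBT program
Overall: the CBT program 1125/3216 = 35.0%, the job-training program 1098/3894 = 28.2% → the CBT program
The CBT program wins overall and in every risk group — no reversal.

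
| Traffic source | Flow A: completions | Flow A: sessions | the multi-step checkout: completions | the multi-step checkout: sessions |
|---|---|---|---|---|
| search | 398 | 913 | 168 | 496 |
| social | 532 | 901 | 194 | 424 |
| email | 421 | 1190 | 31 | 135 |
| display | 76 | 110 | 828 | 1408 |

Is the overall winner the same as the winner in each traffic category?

No

Search: Flow A 398/913 = 43.6%, the multi-step checkout 168/496 = 33.9% → Flow A
Social: Flow A 532/901 = 59.0%, the multi-step checkout 194/424 = 45.8% → Flow A
Email: Flow A 421/1190 = 35.4%, the multi-step checkout 31/135 = 23.0% → Flow A
Display: Flow A 76/110 = 69.1%, the multi-step checkout 828/1408 = 58.8% → Flow A
Overall: Flow A 1427/3114 = 45.8%, the multi-step checkout 1221/2463 = 49.6% → the multi-step checkout
Flow A wins each traffic group but the multi-step checkout wins overall — the comparison reverses. Flow A's sessions skew toward email, which has a lower base rate.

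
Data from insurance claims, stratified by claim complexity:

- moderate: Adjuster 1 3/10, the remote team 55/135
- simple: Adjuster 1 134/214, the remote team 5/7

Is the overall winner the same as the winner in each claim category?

Moderate: Adjuster 1 3/10 = 30.0%, the remote team 55/135 = 40.7% → the remote team
Simple: Adjuster 1 134/214 = 62.6%, the remote team 5/7 = 71.4% → the remote team
Overall: Adjuster 1 137/224 = 61.2%, the remote team 60/142 = 42.3% → Adjuster 1
The remote team wins each claim group but Adjuster 1 wins overall — the comparison reverses. The remote team's claims skew toward moderate, which has a lower base rate.

No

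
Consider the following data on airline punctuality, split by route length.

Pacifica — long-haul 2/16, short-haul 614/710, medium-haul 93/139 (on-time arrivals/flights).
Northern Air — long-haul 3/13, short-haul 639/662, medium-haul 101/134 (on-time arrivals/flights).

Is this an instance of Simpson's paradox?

No

Long-haul: Pacifica 2/16 = 12.5%, Northern Air 3/13 = 23.1% → Northern Air
Short-haul: Pacifica 614/710 = 86.5%, Northern Air 639/662 = 96.5% → Northern Air
Medium-haul: Pacifica 93/139 = 66.9%, Northern Air 101/134 = 75.4% → Northern Air
Overall: Pacifica 709/865 = 82.0%, Northern Air 743/809 = 91.8% → Northern Air
Northern Air wins overall and in every route group — no reversal.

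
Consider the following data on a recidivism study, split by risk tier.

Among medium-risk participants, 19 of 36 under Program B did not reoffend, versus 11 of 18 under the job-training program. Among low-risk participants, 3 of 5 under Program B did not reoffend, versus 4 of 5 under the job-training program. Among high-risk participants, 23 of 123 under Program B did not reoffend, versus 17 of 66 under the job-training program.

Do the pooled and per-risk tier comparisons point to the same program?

Medium-risk: Program B 19/36 = 52.8%, the job-training program 11/18 = 61.1% → the job-training program
Low-risk: Program B 3/5 = 60.0%, the job-training program 4/5 = 80.0% → the job-training program
High-risk: Program B 23/123 = 18.7%, the job-training program 17/66 = 25.8% → the job-training program
Overall: Program B 45/164 = 27.4%, the job-training program 32/89 = 36.0% → the job-training program
The job-training program wins overall and in every risk group — no reversal.

Yes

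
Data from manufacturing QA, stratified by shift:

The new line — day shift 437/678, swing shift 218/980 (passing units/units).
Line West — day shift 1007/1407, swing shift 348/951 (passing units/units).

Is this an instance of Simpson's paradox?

No

Day shift: the new line 437/678 = 64.5%, Line West 1007/1407 = 71.6% → Line West
Swing shift: the new line 218/980 = 22.2%, Line West 348/951 = 36.6% → Line West
Overall: the new line 655/1658 = 39.5%, Line West 1355/2358 = 57.5% → Line West
Line West wins overall and in every shift group — no reversal.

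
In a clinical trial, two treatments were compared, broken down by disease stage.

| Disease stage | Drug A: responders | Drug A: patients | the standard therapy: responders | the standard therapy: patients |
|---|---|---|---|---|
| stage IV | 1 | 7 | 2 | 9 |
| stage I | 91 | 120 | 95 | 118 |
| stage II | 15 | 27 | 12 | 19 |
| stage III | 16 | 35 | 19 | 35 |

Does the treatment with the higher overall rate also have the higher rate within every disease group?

Yes

Stage IV: Drug A 1/7 = 14.3%, the standard therapy 2/9 = 22.2% → the standard therapy
Stage I: Drug A 91/120 = 75.8%, the standard therapy 95/118 = 80.5% → the standard therapy
Stage II: Drug A 15/27 = 55.6%, the standard therapy 12/19 = 63.2% → the standard therapy
Stage III: Drug A 16/35 = 45.7%, the standard therapy 19/35 = 54.3% → the standard therapy
Overall: Drug A 123/189 = 65.1%, the standard therapy 128/181 = 70.7% → the standard therapy
The standard therapy wins overall and in every disease group — no reversal.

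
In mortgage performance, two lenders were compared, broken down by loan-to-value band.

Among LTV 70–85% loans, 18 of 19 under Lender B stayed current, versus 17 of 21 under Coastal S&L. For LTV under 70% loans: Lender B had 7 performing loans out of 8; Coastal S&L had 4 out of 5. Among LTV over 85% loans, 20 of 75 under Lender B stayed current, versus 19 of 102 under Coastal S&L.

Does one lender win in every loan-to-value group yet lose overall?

LTV 70–85%: Lender B 18/19 = 94.7%, Coastal S&L 17/21 = 81.0% → Lender B
LTV under 70%: Lender B 7/8 = 87.5%, Coastal S&L 4/5 = 80.0% → Lender B
LTV over 85%: Lender B 20/75 = 26.7%, Coastal S&L 19/102 = 18.6% → Lender B
Overall: Lender B 45/102 = 44.1%, Coastal S&L 40/128 = 31.2% → Lender B
Lender B wins overall and in every loan-to-value group — no reversal.

No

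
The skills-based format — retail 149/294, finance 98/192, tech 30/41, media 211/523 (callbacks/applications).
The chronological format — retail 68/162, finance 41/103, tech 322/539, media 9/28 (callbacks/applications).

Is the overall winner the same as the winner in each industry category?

Retail: the skills-based format 149/294 = 50.7%, the chronological format 68/162 = 42.0% → the skills-based format
Finance: the skills-based format 98/192 = 51.0%, the chronological format 41/103 = 39.8% → the skills-based format
Tech: the skills-based format 30/41 = 73.2%, the chronological format 322/539 = 59.7% → the skills-based format
Media: the skills-based format 211/523 = 40.3%, the chronological format 9/28 = 32.1% → the skills-based format
Overall: the skills-based format 488/1050 = 46.5%, the chronological format 440/832 = 52.9% → the chronological format
The skills-based format wins each industry group but the chronological format wins overall — the comparison reverses. The skills-based format's applications skew toward media, which has a lower base rate.

No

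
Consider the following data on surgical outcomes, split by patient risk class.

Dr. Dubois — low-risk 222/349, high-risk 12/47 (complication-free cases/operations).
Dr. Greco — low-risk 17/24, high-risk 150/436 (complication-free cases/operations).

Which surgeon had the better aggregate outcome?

Low-risk: Dr. Dubois 222/349 = 63.6%, Dr. Greco 17/24 = 70.8% → Dr. Greco
High-risk: Dr. Dubois 12/47 = 25.5%, Dr. Greco 150/436 = 34.4% → Dr. Greco
Overall: Dr. Dubois 234/396 = 59.1%, Dr. Greco 167/460 = 36.3% → Dr. Dubois
(Dr. Greco wins every patient risk group but Dr. Dubois wins overall — Dr. Greco's operations skew toward the low-rate high-risk group.)

Dr. Dubois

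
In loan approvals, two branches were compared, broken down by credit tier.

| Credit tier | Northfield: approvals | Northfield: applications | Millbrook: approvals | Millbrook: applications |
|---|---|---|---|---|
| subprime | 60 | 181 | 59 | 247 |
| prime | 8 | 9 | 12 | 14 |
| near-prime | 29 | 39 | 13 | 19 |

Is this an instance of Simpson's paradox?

No

Subprime: Northfield 60/181 = 33.1%, Millbrook 59/247 = 23.9% → Northfield
Prime: Northfield 8/9 = 88.9%, Millbrook 12/14 = 85.7% → Northfield
Near-prime: Northfield 29/39 = 74.4%, Millbrook 13/19 = 68.4% → Northfield
Overall: Northfield 97/229 = 42.4%, Millbrook 84/280 = 30.0% → Northfield
Northfield wins overall and in every credit group — no reversal.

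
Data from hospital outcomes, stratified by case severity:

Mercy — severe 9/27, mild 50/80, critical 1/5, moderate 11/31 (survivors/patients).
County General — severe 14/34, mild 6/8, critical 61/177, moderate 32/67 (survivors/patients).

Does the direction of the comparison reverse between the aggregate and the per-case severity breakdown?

Severe: Mercy 9/27 = 33.3%, County General 14/34 = 41.2% → County General
Mild: Mercy 50/80 = 62.5%, County General 6/8 = 75.0% → County General
Critical: Mercy 1/5 = 20.0%, County General 61/177 = 34.5% → County General
Moderate: Mercy 11/31 = 35.5%, County General 32/67 = 47.8% → County General
Overall: Mercy 71/143 = 49.7%, County General 113/286 = 39.5% → Mercy
County General wins each case group but Mercy wins overall — the comparison reverses. County General's patients skew toward critical, which has a lower base rate.

Yes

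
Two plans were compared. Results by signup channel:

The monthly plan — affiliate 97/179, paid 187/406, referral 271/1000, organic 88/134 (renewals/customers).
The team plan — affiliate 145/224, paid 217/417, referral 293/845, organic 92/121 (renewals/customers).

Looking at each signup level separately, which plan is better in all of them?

Affiliate: the monthly plan 97/179 = 54.2%, the team plan 145/224 = 64.7% → the team plan
Paid: the monthly plan 187/406 = 46.1%, the team plan 217/417 = 52.0% → the team plan
Referral: the monthly plan 271/1000 = 27.1%, the team plan 293/845 = 34.7% → the team plan
Organic: the monthly plan 88/134 = 65.7%, the team plan 92/121 = 76.0% → the team plan
The team plan has the higher rate in all 4 groups.

the team plan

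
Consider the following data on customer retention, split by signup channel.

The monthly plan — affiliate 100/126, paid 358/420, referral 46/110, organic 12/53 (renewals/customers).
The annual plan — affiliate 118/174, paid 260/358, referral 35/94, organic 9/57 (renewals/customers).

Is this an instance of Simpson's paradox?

Affiliate: the monthly plan 100/126 = 79.4%, the annual plan 118/174 = 67.8% → the monthly plan
Paid: the monthly plan 358/420 = 85.2%, the annual plan 260/358 = 72.6% → the monthly plan
Referral: the monthly plan 46/110 = 41.8%, the annual plan 35/94 = 37.2% → the monthly plan
Organic: the monthly plan 12/53 = 22.6%, the annual plan 9/57 = 15.8% → the monthly plan
Overall: the monthly plan 516/709 = 72.8%, the annual plan 422/683 = 61.8% → the monthly plan
The monthly plan wins overall and in every signup group — no reversal.

No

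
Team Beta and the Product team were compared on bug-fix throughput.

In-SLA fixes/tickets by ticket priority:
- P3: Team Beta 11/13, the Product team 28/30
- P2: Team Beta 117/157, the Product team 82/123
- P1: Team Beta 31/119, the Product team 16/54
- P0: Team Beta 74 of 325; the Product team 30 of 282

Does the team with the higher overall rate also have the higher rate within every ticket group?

P3: Team Beta 11/13 = 84.6%, the Product team 28/30 = 93.3% → the Product team
P2: Team Beta 117/157 = 74.5%, the Product team 82/123 = 66.7% → Team Beta
P1: Team Beta 31/119 = 26.1%, the Product team 16/54 = 29.6% → the Product team
P0: Team Beta 74/325 = 22.8%, the Product team 30/282 = 10.6% → Team Beta
Overall: Team Beta 233/614 = 37.9%, the Product team 156/489 = 31.9% → Team Beta
Neither sweeps: Team Beta wins 2 of 4 groups, the Product team wins 2. Team Beta wins overall but not every group — no Simpson reversal.

No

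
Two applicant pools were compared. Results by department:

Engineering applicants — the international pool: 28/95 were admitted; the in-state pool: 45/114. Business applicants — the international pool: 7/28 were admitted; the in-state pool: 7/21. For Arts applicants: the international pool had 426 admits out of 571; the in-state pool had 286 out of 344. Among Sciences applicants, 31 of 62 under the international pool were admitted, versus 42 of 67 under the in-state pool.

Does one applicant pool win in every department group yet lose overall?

Engineering: the international pool 28/95 = 29.5%, the in-state pool 45/114 = 39.5% → the in-state pool
Business: the international pool 7/28 = 25.0%, the in-state pool 7/21 = 33.3% → the in-state pool
Arts: the international pool 426/571 = 74.6%, the in-state pool 286/344 = 83.1% → the in-state pool
Sciences: the international pool 31/62 = 50.0%, the in-state pool 42/67 = 62.7% → the in-state pool
Overall: the international pool 492/756 = 65.1%, the in-state pool 380/546 = 69.6% → the in-state pool
The in-state pool wins overall and in every department group — no reversal.

No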